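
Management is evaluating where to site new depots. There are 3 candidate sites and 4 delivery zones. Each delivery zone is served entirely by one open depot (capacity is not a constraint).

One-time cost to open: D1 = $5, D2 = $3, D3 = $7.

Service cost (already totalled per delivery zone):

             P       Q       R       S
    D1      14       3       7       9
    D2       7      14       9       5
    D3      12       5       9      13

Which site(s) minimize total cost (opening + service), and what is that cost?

Open D1 and D2; minimum total cost 30.

For any fixed open set, each delivery zone goes to its cheapest open site; total = fixed + service.
{D1, D2}: P→D2 7, Q→D1 3, R→D1 7, S→D2 5. Service 22; fixed 8; total 30.
{D2, D3}: P→D2 7, Q→D3 5, R→D2 9, S→D2 5. Service 26; fixed 10; total 36.
{D1, D2, D3}: P→D2 7, Q→D1 3, R→D1 7, S→D2 5. Service 22; fixed 15; total 37.
{D2}: service 35 + fixed 3 = 38
(All 7 nonempty subsets were checked; D1 and D2 is lowest.)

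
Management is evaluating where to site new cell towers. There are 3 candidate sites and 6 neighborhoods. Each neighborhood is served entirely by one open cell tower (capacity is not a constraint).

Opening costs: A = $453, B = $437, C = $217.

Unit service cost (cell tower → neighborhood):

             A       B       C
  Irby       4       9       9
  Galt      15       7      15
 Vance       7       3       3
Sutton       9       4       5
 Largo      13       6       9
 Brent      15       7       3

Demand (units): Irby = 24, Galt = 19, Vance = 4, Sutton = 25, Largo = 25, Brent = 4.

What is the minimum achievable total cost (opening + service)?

Minimum total cost: 1076

For any fixed open set, each neighborhood goes to its cheapest open site; total = fixed + service.
{B}: Irby→B 9·24=216, Galt→B 7·19=133, Vance→B 3·4=12, Sutton→B 4·25=100, Largo→B 6·25=150, Brent→B 7·4=28. Service 639; fixed 437; total 1076.
{C}: service 875 + fixed 217 = 1092
{B, C}: service 623 + fixed 654 = 1277
{A, B, C}: service 503 + fixed 1107 = 1610
No other subset beats 1076.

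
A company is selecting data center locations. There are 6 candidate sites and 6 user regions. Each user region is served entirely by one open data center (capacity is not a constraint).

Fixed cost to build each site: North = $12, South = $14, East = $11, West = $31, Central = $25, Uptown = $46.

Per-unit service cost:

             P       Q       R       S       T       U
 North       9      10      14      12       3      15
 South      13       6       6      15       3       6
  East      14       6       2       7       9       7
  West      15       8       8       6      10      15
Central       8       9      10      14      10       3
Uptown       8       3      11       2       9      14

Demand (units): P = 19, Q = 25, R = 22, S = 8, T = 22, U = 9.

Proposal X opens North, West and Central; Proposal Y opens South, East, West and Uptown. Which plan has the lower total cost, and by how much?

Proposal Y is cheaper by 228.

Proposal X: {North, West, Central}: P→Central 8·19=152, Q→West 8·25=200, R→West 8·22=176, S→West 6·8=48, T→North 3·22=66, U→Central 3·9=27. Service 669; fixed 68; total 737.
Proposal Y: {South, East, West, Uptown}: P→Uptown 8·19=152, Q→Uptown 3·25=75, R→East 2·22=44, S→Uptown 2·8=16, T→South 3·22=66, U→South 6·9=54. Service 407; fixed 102; total 509.
Difference: |737 − 509| = 228.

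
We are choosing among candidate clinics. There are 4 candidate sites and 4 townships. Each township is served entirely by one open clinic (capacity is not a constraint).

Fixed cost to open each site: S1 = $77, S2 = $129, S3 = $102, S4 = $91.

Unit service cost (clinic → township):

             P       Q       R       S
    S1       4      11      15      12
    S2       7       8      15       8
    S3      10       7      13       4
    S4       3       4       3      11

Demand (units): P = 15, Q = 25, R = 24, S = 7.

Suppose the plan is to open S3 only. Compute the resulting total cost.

Total cost: 767

Each township is assigned to its cheapest site among the open ones.
{S3}: P→S3 10·15=150, Q→S3 7·25=175, R→S3 13·24=312, S→S3 4·7=28. Service 665; fixed 102; total 767.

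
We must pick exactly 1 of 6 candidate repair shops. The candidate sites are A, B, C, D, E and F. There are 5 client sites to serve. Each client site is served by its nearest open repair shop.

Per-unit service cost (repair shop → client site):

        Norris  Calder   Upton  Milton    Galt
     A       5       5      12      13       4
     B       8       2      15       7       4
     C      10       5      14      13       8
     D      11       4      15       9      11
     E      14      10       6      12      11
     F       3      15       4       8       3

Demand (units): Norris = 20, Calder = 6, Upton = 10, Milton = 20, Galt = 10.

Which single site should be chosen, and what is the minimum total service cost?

Choose F only; total service cost 380.

With exactly 1 open, each client site uses its cheapest among the chosen.
{F}: Norris→F 3·20=60, Calder→F 15·6=90, Upton→F 4·10=40, Milton→F 8·20=160, Galt→F 3·10=30. Service cost 380.
{B}: service cost 502
{A}: service cost 550
Among all 6 size-1 choices, {F} is lowest.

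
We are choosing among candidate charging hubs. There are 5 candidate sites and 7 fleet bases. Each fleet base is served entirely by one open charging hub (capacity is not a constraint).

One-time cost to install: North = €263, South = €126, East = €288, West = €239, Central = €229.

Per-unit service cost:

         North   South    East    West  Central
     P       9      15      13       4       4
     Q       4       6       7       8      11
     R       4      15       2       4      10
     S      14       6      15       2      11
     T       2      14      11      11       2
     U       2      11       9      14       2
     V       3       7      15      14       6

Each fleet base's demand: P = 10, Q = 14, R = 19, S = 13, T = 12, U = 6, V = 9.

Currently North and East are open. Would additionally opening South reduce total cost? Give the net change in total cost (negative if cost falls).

No — net change +22 (cost rises by 22).

Current service cost with {North, East}: 429.
Adding South: each fleet base re-picks its cheapest; new service cost 325, saving 104.
Extra fixed cost: 126. Net change = 126 − 104 = 22.
(Totals: 980 → 1002.)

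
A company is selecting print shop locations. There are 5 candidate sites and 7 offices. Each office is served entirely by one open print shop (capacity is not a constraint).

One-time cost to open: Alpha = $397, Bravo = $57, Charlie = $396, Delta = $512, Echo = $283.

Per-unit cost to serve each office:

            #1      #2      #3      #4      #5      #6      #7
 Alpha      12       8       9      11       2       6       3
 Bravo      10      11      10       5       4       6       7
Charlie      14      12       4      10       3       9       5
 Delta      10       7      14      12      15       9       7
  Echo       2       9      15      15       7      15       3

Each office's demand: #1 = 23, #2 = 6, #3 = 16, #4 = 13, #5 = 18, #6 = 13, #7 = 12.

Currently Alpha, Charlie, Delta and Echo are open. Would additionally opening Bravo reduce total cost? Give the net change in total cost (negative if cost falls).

Yes — net change −8 (cost falls by 8).

Current service cost with {Alpha, Charlie, Delta, Echo}: 432.
Adding Bravo: each office re-picks its cheapest; new service cost 367, saving 65.
Extra fixed cost: 57. Net change = 57 − 65 = -8.
(Totals: 2020 → 2012.)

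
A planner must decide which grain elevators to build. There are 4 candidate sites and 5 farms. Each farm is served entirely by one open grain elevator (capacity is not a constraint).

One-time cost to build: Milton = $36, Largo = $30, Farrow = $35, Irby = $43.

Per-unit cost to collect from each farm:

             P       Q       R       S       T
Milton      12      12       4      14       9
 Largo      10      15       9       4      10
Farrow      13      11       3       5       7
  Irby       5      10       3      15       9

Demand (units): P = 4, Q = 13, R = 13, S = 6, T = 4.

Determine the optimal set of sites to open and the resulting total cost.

For any fixed open set, each farm goes to its cheapest open site; total = fixed + service.
{Largo, Irby}: P→Irby 5·4=20, Q→Irby 10·13=130, R→Irby 3·13=39, S→Largo 4·6=24, T→Irby 9·4=36. Service 249; fixed 73; total 322.
{Farrow, Irby}: service 247 + fixed 78 = 325
{Farrow}: service 292 + fixed 35 = 327
{Milton, Largo, Farrow, Irby}: P→Irby 5·4=20, Q→Irby 10·13=130, R→Farrow 3·13=39, S→Largo 4·6=24, T→Farrow 7·4=28. Service 241; fixed 144; total 385.
(All 15 nonempty subsets were checked; Largo and Irby is lowest.)

Open Largo and Irby; minimum total cost 322.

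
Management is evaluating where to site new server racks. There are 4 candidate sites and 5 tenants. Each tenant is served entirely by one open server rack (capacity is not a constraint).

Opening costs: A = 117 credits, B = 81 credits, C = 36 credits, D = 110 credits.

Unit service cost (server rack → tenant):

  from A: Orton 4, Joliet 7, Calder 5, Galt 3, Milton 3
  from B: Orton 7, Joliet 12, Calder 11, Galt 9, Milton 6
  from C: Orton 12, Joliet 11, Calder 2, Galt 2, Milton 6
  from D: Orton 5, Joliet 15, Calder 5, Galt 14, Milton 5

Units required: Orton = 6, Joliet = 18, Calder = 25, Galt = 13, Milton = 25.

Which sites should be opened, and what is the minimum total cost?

For any fixed open set, each tenant goes to its cheapest open site; total = fixed + service.
{A, C}: Orton→A 4·6=24, Joliet→A 7·18=126, Calder→C 2·25=50, Galt→C 2·13=26, Milton→A 3·25=75. Service 301; fixed 153; total 454.
{A}: service 389 + fixed 117 = 506
{C}: service 496 + fixed 36 = 532
{A, B, C, D}: service 301 + fixed 344 = 645
No other subset beats 454.

Open A and C; minimum total cost 454.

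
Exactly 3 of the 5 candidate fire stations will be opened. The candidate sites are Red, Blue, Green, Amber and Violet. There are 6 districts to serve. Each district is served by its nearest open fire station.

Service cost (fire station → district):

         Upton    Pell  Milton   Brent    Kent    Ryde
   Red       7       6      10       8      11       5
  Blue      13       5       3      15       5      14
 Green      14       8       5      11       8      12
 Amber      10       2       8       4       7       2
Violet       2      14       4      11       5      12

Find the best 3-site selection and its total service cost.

Choose Blue, Amber and Violet; total service cost 18.

With exactly 3 open, each district uses its cheapest among the chosen.
{Blue, Amber, Violet}: Upton→Violet 2, Pell→Amber 2, Milton→Blue 3, Brent→Amber 4, Kent→Blue 5, Ryde→Amber 2. Service cost 18.
{Red, Amber, Violet}: service cost 19
{Green, Amber, Violet}: service cost 19
Among all 10 size-3 choices, {Blue, Amber, Violet} is lowest.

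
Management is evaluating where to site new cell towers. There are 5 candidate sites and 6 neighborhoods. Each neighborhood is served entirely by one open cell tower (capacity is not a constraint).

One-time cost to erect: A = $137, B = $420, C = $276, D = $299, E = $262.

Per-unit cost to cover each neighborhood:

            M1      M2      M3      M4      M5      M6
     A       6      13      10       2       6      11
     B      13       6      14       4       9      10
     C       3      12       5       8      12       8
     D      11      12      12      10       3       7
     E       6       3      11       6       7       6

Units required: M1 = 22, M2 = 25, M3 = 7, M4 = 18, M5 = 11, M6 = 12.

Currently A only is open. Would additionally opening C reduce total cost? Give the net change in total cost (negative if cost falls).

No — net change +114 (cost rises by 114).

Current service cost with {A}: 761.
Adding C: each neighborhood re-picks its cheapest; new service cost 599, saving 162.
Extra fixed cost: 276. Net change = 276 − 162 = 114.
(Totals: 898 → 1012.)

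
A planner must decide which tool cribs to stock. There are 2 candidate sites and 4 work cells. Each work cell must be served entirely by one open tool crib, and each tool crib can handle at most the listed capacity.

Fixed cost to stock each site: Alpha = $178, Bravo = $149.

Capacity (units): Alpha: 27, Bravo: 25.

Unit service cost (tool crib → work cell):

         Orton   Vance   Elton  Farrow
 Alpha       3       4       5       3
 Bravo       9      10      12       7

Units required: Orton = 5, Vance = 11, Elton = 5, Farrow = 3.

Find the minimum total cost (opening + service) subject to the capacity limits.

Open {Alpha}: Orton→Alpha 3·5=15, Vance→Alpha 4·11=44, Elton→Alpha 5·5=25, Farrow→Alpha 3·3=9.
Loads: Alpha carries 24/27. Service 93; fixed 178; total 271.
Next best feasible plan costs 385.

Minimum total cost: 271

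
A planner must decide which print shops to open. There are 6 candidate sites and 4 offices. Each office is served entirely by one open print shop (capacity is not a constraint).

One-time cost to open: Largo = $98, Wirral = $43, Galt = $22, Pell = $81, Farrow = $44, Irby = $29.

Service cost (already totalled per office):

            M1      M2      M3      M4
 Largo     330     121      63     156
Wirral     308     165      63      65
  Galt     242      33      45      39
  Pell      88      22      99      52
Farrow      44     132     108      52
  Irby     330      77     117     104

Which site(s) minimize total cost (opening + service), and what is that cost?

Open Galt and Farrow; minimum total cost 227.

For any fixed open set, each office goes to its cheapest open site; total = fixed + service.
{Galt, Farrow}: M1→Farrow 44, M2→Galt 33, M3→Galt 45, M4→Galt 39. Service 161; fixed 66; total 227.
{Galt, Farrow, Irby}: M1→Farrow 44, M2→Galt 33, M3→Galt 45, M4→Galt 39. Service 161; fixed 95; total 256.
{Wirral, Galt, Farrow}: service 161 + fixed 109 = 270
{Largo, Wirral, Galt, Pell, Farrow, Irby}: M1→Farrow 44, M2→Pell 22, M3→Galt 45, M4→Galt 39. Service 150; fixed 317; total 467.
No other subset beats 227.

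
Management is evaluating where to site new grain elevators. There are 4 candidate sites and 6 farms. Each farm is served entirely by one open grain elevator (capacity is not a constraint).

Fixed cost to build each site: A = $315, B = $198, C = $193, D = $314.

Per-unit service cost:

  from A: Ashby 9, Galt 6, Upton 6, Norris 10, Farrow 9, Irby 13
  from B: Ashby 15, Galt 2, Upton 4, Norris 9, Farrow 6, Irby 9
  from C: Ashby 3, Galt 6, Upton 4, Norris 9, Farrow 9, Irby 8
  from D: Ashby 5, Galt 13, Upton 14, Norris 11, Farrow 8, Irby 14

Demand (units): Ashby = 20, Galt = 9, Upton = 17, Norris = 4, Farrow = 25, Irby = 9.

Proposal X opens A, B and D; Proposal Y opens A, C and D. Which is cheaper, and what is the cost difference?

Proposal X: {A, B, D}: Ashby→D 5·20=100, Galt→B 2·9=18, Upton→B 4·17=68, Norris→B 9·4=36, Farrow→B 6·25=150, Irby→B 9·9=81. Service 453; fixed 827; total 1280.
Proposal Y: {A, C, D}: Ashby→C 3·20=60, Galt→A 6·9=54, Upton→C 4·17=68, Norris→C 9·4=36, Farrow→D 8·25=200, Irby→C 8·9=72. Service 490; fixed 822; total 1312.
Difference: |1280 − 1312| = 32.

Proposal X is cheaper by 32.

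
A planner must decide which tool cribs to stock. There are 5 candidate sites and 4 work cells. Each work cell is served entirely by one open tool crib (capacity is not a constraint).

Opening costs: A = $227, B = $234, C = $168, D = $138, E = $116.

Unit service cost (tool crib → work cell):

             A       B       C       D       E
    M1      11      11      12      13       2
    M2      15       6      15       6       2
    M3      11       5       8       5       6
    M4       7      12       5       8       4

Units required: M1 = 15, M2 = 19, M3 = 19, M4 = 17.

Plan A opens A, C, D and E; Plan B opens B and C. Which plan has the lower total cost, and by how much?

Plan B is cheaper by 19.

Plan A: {A, C, D, E}: M1→E 2·15=30, M2→E 2·19=38, M3→D 5·19=95, M4→E 4·17=68. Service 231; fixed 649; total 880.
Plan B: {B, C}: M1→B 11·15=165, M2→B 6·19=114, M3→B 5·19=95, M4→C 5·17=85. Service 459; fixed 402; total 861.
Difference: |880 − 861| = 19.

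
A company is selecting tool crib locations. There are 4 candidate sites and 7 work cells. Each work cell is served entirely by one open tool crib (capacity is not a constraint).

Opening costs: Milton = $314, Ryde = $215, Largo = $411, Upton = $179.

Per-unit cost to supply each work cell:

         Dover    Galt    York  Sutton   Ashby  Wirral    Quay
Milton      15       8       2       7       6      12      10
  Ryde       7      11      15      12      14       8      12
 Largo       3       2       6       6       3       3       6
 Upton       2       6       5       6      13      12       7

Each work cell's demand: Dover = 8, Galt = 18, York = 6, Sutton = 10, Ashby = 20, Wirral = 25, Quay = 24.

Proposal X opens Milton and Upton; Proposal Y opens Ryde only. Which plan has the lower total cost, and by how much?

Proposal X: {Milton, Upton}: Dover→Upton 2·8=16, Galt→Upton 6·18=108, York→Milton 2·6=12, Sutton→Upton 6·10=60, Ashby→Milton 6·20=120, Wirral→Milton 12·25=300, Quay→Upton 7·24=168. Service 784; fixed 493; total 1277.
Proposal Y: {Ryde}: Dover→Ryde 7·8=56, Galt→Ryde 11·18=198, York→Ryde 15·6=90, Sutton→Ryde 12·10=120, Ashby→Ryde 14·20=280, Wirral→Ryde 8·25=200, Quay→Ryde 12·24=288. Service 1232; fixed 215; total 1447.
Difference: |1277 − 1447| = 170.

Proposal X is cheaper by 170.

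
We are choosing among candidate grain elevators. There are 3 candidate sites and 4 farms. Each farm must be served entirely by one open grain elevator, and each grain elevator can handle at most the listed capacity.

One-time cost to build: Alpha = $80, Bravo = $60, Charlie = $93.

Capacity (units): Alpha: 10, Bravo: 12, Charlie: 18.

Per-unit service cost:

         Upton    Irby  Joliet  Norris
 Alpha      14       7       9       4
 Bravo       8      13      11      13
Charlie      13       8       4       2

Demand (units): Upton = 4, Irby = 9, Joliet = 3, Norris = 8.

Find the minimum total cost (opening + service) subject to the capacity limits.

Minimum total cost: 306

Open {Bravo, Charlie}: Upton→Bravo 8·4=32, Irby→Charlie 8·9=72, Joliet→Bravo 11·3=33, Norris→Charlie 2·8=16.
Loads: Bravo carries 7/12, Charlie carries 17/18. Service 153; fixed 153; total 306.
Next best feasible plan costs 316.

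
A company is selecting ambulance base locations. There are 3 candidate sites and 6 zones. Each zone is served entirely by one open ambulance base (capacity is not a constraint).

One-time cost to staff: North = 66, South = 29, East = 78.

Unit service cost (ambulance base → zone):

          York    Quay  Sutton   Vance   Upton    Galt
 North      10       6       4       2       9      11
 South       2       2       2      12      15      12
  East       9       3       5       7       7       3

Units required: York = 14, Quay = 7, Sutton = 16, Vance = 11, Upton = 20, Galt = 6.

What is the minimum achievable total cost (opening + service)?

For any fixed open set, each zone goes to its cheapest open site; total = fixed + service.
{South, East}: York→South 2·14=28, Quay→South 2·7=14, Sutton→South 2·16=32, Vance→East 7·11=77, Upton→East 7·20=140, Galt→East 3·6=18. Service 309; fixed 107; total 416.
{North, South, East}: service 254 + fixed 173 = 427
{North, South}: service 342 + fixed 95 = 437
{South}: York→South 2·14=28, Quay→South 2·7=14, Sutton→South 2·16=32, Vance→South 12·11=132, Upton→South 15·20=300, Galt→South 12·6=72. Service 578; fixed 29; total 607.
No other subset beats 416.

Minimum total cost: 416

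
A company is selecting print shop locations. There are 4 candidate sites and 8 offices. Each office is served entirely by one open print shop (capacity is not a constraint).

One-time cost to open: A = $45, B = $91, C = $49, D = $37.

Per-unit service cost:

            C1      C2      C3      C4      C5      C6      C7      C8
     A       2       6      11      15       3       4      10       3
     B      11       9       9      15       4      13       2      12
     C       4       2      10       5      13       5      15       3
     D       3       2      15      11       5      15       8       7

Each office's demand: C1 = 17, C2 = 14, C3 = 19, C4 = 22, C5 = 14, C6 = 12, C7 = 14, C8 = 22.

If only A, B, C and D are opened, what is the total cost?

Each office is assigned to its cheapest site among the open ones.
{A, B, C, D}: C1→A 2·17=34, C2→C 2·14=28, C3→B 9·19=171, C4→C 5·22=110, C5→A 3·14=42, C6→A 4·12=48, C7→B 2·14=28, C8→A 3·22=66. Service 527; fixed 222; total 749.

Total cost: 749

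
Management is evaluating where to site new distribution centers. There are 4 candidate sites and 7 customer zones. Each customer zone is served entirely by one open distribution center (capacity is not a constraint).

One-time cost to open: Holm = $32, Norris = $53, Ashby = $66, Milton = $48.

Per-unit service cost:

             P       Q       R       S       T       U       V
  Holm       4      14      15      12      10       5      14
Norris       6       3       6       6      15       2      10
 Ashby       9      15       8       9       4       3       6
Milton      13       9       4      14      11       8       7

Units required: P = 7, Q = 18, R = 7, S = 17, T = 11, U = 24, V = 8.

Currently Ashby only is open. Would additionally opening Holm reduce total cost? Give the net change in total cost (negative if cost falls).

Yes — net change −21 (cost falls by 21).

Current service cost with {Ashby}: 706.
Adding Holm: each customer zone re-picks its cheapest; new service cost 653, saving 53.
Extra fixed cost: 32. Net change = 32 − 53 = -21.
(Totals: 772 → 751.)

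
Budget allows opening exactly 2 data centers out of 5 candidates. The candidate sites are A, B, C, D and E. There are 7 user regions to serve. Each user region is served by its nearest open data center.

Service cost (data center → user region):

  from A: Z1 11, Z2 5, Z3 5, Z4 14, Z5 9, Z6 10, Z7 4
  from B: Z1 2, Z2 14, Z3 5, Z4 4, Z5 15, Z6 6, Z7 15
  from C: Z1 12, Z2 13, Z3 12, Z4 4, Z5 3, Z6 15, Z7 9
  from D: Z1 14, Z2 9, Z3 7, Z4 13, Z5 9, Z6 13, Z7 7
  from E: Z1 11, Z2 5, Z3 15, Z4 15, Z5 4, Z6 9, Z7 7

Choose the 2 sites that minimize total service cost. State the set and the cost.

With exactly 2 open, each user region uses its cheapest among the chosen.
{B, E}: Z1→B 2, Z2→E 5, Z3→B 5, Z4→B 4, Z5→E 4, Z6→B 6, Z7→E 7. Service cost 33.
{A, B}: service cost 35
{A, C}: service cost 42
Among all 10 size-2 choices, {B, E} is lowest.

Choose B and E; total service cost 33.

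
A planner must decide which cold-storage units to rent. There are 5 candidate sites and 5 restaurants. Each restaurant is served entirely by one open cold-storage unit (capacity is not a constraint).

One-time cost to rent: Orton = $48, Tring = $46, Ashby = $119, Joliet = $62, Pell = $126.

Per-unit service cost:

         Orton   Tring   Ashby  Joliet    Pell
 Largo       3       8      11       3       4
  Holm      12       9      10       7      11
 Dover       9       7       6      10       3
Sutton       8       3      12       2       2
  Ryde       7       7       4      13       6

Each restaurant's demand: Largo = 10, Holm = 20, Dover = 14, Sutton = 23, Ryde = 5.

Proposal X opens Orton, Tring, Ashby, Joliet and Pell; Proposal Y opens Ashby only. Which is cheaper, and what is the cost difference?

Proposal X is cheaper by 130.

Proposal X: {Orton, Tring, Ashby, Joliet, Pell}: Largo→Orton 3·10=30, Holm→Joliet 7·20=140, Dover→Pell 3·14=42, Sutton→Joliet 2·23=46, Ryde→Ashby 4·5=20. Service 278; fixed 401; total 679.
Proposal Y: {Ashby}: Largo→Ashby 11·10=110, Holm→Ashby 10·20=200, Dover→Ashby 6·14=84, Sutton→Ashby 12·23=276, Ryde→Ashby 4·5=20. Service 690; fixed 119; total 809.
Difference: |679 − 809| = 130.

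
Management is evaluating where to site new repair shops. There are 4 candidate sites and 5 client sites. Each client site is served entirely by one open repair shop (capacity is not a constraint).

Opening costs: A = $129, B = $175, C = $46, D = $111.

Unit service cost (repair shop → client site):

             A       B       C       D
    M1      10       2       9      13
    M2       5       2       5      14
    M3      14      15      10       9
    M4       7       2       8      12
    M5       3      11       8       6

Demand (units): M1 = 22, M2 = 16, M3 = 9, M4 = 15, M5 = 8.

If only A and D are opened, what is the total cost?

Each client site is assigned to its cheapest site among the open ones.
{A, D}: M1→A 10·22=220, M2→A 5·16=80, M3→D 9·9=81, M4→A 7·15=105, M5→A 3·8=24. Service 510; fixed 240; total 750.

Total cost: 750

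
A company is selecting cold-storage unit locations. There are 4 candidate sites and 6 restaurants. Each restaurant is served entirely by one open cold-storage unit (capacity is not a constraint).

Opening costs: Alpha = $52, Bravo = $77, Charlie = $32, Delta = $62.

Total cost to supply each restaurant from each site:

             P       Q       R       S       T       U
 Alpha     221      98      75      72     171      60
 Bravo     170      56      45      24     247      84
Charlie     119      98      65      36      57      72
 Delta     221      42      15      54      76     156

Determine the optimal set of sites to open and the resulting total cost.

For any fixed open set, each restaurant goes to its cheapest open site; total = fixed + service.
{Charlie, Delta}: P→Charlie 119, Q→Delta 42, R→Delta 15, S→Charlie 36, T→Charlie 57, U→Charlie 72. Service 341; fixed 94; total 435.
{Alpha, Charlie, Delta}: service 329 + fixed 146 = 475
{Charlie}: service 447 + fixed 32 = 479
{Alpha, Bravo, Charlie, Delta}: service 317 + fixed 223 = 540
(All 15 nonempty subsets were checked; Charlie and Delta is lowest.)

Open Charlie and Delta; minimum total cost 435.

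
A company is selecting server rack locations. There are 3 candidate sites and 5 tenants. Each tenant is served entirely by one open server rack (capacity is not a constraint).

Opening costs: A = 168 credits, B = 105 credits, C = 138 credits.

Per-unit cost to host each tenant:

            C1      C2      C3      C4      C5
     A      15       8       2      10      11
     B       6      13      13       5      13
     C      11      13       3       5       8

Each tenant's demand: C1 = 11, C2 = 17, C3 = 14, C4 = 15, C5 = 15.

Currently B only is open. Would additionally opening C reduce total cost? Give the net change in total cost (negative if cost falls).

Yes — net change −77 (cost falls by 77).

Current service cost with {B}: 739.
Adding C: each tenant re-picks its cheapest; new service cost 524, saving 215.
Extra fixed cost: 138. Net change = 138 − 215 = -77.
(Totals: 844 → 767.)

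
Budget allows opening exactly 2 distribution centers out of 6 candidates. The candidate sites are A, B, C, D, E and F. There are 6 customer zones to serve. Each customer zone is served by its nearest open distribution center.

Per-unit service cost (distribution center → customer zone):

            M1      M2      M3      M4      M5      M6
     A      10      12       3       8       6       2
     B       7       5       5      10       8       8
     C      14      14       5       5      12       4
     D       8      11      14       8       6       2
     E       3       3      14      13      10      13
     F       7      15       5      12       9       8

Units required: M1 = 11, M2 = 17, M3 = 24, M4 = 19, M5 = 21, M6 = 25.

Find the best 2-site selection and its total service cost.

Choose A and E; total service cost 484.

With exactly 2 open, each customer zone uses its cheapest among the chosen.
{A, E}: M1→E 3·11=33, M2→E 3·17=51, M3→A 3·24=72, M4→A 8·19=152, M5→A 6·21=126, M6→A 2·25=50. Service cost 484.
{A, B}: service cost 562
{C, E}: service cost 609
Among all 15 size-2 choices, {A, E} is lowest.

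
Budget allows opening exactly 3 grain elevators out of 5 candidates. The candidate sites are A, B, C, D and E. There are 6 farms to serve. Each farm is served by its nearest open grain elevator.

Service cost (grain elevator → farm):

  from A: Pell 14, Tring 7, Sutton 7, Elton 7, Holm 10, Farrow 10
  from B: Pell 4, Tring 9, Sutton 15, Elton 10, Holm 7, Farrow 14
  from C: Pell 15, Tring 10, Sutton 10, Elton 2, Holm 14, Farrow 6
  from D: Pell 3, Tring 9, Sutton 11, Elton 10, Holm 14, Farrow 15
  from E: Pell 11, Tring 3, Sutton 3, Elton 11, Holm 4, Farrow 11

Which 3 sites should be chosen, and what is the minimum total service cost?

Choose C, D and E; total service cost 21.

With exactly 3 open, each farm uses its cheapest among the chosen.
{C, D, E}: Pell→D 3, Tring→E 3, Sutton→E 3, Elton→C 2, Holm→E 4, Farrow→C 6. Service cost 21.
{B, C, E}: service cost 22
{A, C, E}: service cost 29
Among all 10 size-3 choices, {C, D, E} is lowest.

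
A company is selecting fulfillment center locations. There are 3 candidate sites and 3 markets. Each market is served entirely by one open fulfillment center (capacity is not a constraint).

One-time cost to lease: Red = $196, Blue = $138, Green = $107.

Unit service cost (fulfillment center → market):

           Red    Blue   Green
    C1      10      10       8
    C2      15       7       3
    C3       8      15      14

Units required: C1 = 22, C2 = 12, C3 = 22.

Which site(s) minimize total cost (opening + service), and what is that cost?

Open Green only; minimum total cost 627.

For any fixed open set, each market goes to its cheapest open site; total = fixed + service.
{Green}: C1→Green 8·22=176, C2→Green 3·12=36, C3→Green 14·22=308. Service 520; fixed 107; total 627.
{Red, Green}: service 388 + fixed 303 = 691
{Blue, Green}: service 520 + fixed 245 = 765
{Red, Blue, Green}: service 388 + fixed 441 = 829
No other subset beats 627.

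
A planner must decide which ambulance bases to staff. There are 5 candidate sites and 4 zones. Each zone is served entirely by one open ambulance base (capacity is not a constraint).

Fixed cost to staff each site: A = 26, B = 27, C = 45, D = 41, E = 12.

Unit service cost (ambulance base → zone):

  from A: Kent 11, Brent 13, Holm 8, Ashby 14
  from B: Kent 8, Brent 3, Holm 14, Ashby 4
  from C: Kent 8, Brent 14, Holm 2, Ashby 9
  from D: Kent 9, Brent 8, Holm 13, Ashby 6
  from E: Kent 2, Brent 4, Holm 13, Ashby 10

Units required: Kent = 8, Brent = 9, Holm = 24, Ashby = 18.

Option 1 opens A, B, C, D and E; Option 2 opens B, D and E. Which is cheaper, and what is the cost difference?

Option 1 is cheaper by 193.

Option 1: {A, B, C, D, E}: Kent→E 2·8=16, Brent→B 3·9=27, Holm→C 2·24=48, Ashby→B 4·18=72. Service 163; fixed 151; total 314.
Option 2: {B, D, E}: Kent→E 2·8=16, Brent→B 3·9=27, Holm→D 13·24=312, Ashby→B 4·18=72. Service 427; fixed 80; total 507.
Difference: |314 − 507| = 193.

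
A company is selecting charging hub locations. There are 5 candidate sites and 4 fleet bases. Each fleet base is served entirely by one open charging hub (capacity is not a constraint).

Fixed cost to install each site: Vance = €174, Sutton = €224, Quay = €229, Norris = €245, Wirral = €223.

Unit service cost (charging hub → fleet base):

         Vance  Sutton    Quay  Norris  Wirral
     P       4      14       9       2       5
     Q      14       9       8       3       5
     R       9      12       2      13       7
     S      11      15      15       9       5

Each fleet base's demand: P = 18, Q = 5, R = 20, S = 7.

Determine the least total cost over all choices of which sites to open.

For any fixed open set, each fleet base goes to its cheapest open site; total = fixed + service.
{Wirral}: P→Wirral 5·18=90, Q→Wirral 5·5=25, R→Wirral 7·20=140, S→Wirral 5·7=35. Service 290; fixed 223; total 513.
{Vance}: service 399 + fixed 174 = 573
{Quay}: service 347 + fixed 229 = 576
{Vance, Sutton, Quay, Norris, Wirral}: service 126 + fixed 1095 = 1221
No other subset beats 513.

Minimum total cost: 513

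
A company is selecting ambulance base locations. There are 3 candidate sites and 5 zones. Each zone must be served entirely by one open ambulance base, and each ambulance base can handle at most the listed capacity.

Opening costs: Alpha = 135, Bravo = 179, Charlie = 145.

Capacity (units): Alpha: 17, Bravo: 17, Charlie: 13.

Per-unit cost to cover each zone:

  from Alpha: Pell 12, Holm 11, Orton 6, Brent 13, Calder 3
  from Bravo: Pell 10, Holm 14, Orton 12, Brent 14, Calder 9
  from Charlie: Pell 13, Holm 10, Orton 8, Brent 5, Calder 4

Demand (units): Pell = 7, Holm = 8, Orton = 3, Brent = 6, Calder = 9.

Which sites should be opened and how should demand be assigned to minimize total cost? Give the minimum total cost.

Open {Alpha, Bravo}: Pell→Bravo 10·7=70, Holm→Alpha 11·8=88, Orton→Bravo 12·3=36, Brent→Bravo 14·6=84, Calder→Alpha 3·9=27.
Loads: Alpha carries 17/17, Bravo carries 16/17. Service 305; fixed 314; total 619.
Next best feasible plan costs 649.

Minimum total cost: 619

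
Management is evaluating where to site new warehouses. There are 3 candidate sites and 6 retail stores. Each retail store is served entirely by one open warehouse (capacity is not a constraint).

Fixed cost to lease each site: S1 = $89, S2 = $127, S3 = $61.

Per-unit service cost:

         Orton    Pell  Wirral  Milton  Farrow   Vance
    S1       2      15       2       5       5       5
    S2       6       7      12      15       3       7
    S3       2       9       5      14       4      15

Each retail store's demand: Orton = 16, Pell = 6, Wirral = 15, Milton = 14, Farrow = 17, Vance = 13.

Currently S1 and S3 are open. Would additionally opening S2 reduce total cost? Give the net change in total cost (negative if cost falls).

No — net change +98 (cost rises by 98).

Current service cost with {S1, S3}: 319.
Adding S2: each retail store re-picks its cheapest; new service cost 290, saving 29.
Extra fixed cost: 127. Net change = 127 − 29 = 98.
(Totals: 469 → 567.)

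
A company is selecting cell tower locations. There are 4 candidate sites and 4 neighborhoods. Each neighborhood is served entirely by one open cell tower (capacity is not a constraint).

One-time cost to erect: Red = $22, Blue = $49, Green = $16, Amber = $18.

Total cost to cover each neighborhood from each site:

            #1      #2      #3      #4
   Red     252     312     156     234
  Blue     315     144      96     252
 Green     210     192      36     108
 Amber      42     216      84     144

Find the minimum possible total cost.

Minimum total cost: 412

For any fixed open set, each neighborhood goes to its cheapest open site; total = fixed + service.
{Green, Amber}: #1→Amber 42, #2→Green 192, #3→Green 36, #4→Green 108. Service 378; fixed 34; total 412.
{Blue, Green, Amber}: service 330 + fixed 83 = 413
{Red, Green, Amber}: service 378 + fixed 56 = 434
{Red, Blue, Green, Amber}: service 330 + fixed 105 = 435
No other subset beats 412.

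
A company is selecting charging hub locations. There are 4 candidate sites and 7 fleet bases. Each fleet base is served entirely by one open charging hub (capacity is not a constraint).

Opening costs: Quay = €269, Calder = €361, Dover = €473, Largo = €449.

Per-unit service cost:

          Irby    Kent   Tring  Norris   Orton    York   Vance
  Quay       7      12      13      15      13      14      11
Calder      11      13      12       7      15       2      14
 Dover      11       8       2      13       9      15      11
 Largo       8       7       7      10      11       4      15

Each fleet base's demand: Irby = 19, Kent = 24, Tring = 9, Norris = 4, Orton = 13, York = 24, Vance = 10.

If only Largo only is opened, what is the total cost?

Total cost: 1261

Each fleet base is assigned to its cheapest site among the open ones.
{Largo}: Irby→Largo 8·19=152, Kent→Largo 7·24=168, Tring→Largo 7·9=63, Norris→Largo 10·4=40, Orton→Largo 11·13=143, York→Largo 4·24=96, Vance→Largo 15·10=150. Service 812; fixed 449; total 1261.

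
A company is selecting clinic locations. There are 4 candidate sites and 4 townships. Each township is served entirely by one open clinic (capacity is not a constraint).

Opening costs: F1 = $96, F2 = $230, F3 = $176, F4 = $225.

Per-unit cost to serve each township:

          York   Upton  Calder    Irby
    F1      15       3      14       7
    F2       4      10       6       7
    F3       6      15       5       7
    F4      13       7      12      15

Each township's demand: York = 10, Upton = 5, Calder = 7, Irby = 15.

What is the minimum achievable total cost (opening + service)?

For any fixed open set, each township goes to its cheapest open site; total = fixed + service.
{F3}: York→F3 6·10=60, Upton→F3 15·5=75, Calder→F3 5·7=35, Irby→F3 7·15=105. Service 275; fixed 176; total 451.
{F1}: York→F1 15·10=150, Upton→F1 3·5=15, Calder→F1 14·7=98, Irby→F1 7·15=105. Service 368; fixed 96; total 464.
{F2}: York→F2 4·10=40, Upton→F2 10·5=50, Calder→F2 6·7=42, Irby→F2 7·15=105. Service 237; fixed 230; total 467.
{F1, F2, F3, F4}: York→F2 4·10=40, Upton→F1 3·5=15, Calder→F3 5·7=35, Irby→F1 7·15=105. Service 195; fixed 727; total 922.
No other subset beats 451.

Minimum total cost: 451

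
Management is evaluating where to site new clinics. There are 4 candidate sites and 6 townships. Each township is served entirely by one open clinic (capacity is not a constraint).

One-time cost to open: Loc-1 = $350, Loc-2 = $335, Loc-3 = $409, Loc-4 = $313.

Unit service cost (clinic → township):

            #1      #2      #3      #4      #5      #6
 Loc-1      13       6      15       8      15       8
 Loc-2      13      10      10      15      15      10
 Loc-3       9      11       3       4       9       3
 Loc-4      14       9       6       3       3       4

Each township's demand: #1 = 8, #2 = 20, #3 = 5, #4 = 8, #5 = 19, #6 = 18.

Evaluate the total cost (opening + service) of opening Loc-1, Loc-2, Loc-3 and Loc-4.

Total cost: 1749

Each township is assigned to its cheapest site among the open ones.
{Loc-1, Loc-2, Loc-3, Loc-4}: #1→Loc-3 9·8=72, #2→Loc-1 6·20=120, #3→Loc-3 3·5=15, #4→Loc-4 3·8=24, #5→Loc-4 3·19=57, #6→Loc-3 3·18=54. Service 342; fixed 1407; total 1749.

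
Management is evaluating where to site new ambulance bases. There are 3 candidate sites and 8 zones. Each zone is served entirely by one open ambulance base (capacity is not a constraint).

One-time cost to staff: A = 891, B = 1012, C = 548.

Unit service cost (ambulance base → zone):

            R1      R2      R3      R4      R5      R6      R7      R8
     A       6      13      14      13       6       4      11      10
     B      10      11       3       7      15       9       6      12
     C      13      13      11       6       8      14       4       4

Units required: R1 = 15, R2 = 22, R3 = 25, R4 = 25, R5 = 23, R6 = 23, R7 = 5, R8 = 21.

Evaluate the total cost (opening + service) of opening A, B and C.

Each zone is assigned to its cheapest site among the open ones.
{A, B, C}: R1→A 6·15=90, R2→B 11·22=242, R3→B 3·25=75, R4→C 6·25=150, R5→A 6·23=138, R6→A 4·23=92, R7→C 4·5=20, R8→C 4·21=84. Service 891; fixed 2451; total 3342.

Total cost: 3342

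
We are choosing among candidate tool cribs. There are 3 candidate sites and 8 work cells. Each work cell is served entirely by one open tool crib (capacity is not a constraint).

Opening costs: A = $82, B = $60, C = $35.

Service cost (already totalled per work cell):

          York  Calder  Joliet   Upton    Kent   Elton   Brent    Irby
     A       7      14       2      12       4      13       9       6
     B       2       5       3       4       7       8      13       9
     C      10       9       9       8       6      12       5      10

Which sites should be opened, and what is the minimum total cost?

Open C only; minimum total cost 104.

For any fixed open set, each work cell goes to its cheapest open site; total = fixed + service.
{C}: York→C 10, Calder→C 9, Joliet→C 9, Upton→C 8, Kent→C 6, Elton→C 12, Brent→C 5, Irby→C 10. Service 69; fixed 35; total 104.
{B}: York→B 2, Calder→B 5, Joliet→B 3, Upton→B 4, Kent→B 7, Elton→B 8, Brent→B 13, Irby→B 9. Service 51; fixed 60; total 111.
{B, C}: service 42 + fixed 95 = 137
{A, B, C}: service 36 + fixed 177 = 213
No other subset beats 104.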